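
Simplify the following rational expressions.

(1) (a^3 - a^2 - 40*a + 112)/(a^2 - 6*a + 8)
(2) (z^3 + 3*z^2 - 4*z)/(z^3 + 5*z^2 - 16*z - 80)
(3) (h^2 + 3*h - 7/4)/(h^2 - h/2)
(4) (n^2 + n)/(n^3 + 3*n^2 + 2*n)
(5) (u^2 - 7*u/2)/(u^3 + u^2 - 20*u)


(1) = (a^2 + 3*a - 28)/(a - 2)
(2) = (z^2 - z)/(z^2 + z - 20)
(3) = (2*h + 7)/(2*h)
(4) = 1/(n + 2)
(5) = (2*u - 7)/(2*u^2 + 2*u - 40)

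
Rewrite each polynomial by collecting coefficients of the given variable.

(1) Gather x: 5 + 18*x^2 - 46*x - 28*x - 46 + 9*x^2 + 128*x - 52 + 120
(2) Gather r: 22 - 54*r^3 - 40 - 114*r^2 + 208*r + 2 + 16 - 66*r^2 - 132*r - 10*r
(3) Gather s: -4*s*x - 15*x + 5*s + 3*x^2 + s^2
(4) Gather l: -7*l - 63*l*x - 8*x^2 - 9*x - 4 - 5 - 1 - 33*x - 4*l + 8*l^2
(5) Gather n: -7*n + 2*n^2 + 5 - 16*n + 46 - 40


(1) = 27*x^2 + 54*x + 27
(2) = -54*r^3 - 180*r^2 + 66*r
(3) = s^2 + s*(5 - 4*x) + 3*x^2 - 15*x
(4) = 8*l^2 + l*(-63*x - 11) - 8*x^2 - 42*x - 10
(5) = 2*n^2 - 23*n + 11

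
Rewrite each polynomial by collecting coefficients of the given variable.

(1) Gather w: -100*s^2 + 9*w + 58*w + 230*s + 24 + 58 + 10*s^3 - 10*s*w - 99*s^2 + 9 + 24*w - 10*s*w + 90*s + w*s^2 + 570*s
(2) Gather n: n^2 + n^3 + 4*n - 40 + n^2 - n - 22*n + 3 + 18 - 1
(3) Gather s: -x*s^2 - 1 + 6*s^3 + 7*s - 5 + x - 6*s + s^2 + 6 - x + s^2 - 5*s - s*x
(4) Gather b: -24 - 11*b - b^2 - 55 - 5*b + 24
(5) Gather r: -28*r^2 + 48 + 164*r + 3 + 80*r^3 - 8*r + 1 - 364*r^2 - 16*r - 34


(1) = 10*s^3 - 199*s^2 + 890*s + w*(s^2 - 20*s + 91) + 91
(2) = n^3 + 2*n^2 - 19*n - 20
(3) = 6*s^3 + s^2*(2 - x) + s*(-x - 4)
(4) = -b^2 - 16*b - 55
(5) = 80*r^3 - 392*r^2 + 140*r + 18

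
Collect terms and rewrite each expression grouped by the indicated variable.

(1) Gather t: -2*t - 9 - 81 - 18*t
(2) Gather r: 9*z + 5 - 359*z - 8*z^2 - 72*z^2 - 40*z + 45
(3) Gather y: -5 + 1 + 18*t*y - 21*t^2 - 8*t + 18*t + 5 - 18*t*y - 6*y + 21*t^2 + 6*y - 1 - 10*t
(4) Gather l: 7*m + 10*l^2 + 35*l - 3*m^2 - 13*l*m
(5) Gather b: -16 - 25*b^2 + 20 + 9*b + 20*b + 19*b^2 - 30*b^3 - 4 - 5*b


(1) = -20*t - 90
(2) = -80*z^2 - 390*z + 50
(3) = 0
(4) = 10*l^2 + l*(35 - 13*m) - 3*m^2 + 7*m
(5) = -30*b^3 - 6*b^2 + 24*b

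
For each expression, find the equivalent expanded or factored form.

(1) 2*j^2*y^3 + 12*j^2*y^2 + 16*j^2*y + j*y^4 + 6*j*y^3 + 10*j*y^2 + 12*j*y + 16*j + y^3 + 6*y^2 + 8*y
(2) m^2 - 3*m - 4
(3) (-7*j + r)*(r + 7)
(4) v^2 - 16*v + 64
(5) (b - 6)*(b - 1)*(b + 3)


(1) = (2*j + y)*(y + 2)*(y + 4)*(j*y + 1)
(2) = (m - 4)*(m + 1)
(3) = -7*j*r - 49*j + r^2 + 7*r
(4) = (v - 8)^2
(5) = b^3 - 4*b^2 - 15*b + 18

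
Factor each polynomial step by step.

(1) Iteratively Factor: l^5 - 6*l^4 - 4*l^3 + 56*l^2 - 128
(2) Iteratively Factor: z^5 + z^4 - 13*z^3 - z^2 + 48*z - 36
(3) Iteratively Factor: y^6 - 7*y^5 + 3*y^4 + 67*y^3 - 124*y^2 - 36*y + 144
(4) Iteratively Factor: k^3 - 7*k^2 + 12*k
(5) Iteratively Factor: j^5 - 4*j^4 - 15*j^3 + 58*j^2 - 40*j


(1) = (l - 4)*(l^4 - 2*l^3 - 12*l^2 + 8*l + 32) = (l - 4)*(l + 2)*(l^3 - 4*l^2 - 4*l + 16) = (l - 4)*(l + 2)^2*(l^2 - 6*l + 8) = (l - 4)*(l - 2)*(l + 2)^2*(l - 4)
(2) = (z + 3)*(z^4 - 2*z^3 - 7*z^2 + 20*z - 12) = (z - 1)*(z + 3)*(z^3 - z^2 - 8*z + 12) = (z - 2)*(z - 1)*(z + 3)*(z^2 + z - 6) = (z - 2)^2*(z - 1)*(z + 3)*(z + 3)
(3) = (y + 1)*(y^5 - 8*y^4 + 11*y^3 + 56*y^2 - 180*y + 144) = (y - 3)*(y + 1)*(y^4 - 5*y^3 - 4*y^2 + 44*y - 48) = (y - 4)*(y - 3)*(y + 1)*(y^3 - y^2 - 8*y + 12) = (y - 4)*(y - 3)*(y + 1)*(y + 3)*(y^2 - 4*y + 4) = (y - 4)*(y - 3)*(y - 2)*(y + 1)*(y + 3)*(y - 2)
(4) = (k - 4)*(k^2 - 3*k) = k*(k - 4)*(k - 3)
(5) = (j + 4)*(j^4 - 8*j^3 + 17*j^2 - 10*j) = (j - 5)*(j + 4)*(j^3 - 3*j^2 + 2*j) = (j - 5)*(j - 2)*(j + 4)*(j^2 - j) = (j - 5)*(j - 2)*(j - 1)*(j + 4)*(j)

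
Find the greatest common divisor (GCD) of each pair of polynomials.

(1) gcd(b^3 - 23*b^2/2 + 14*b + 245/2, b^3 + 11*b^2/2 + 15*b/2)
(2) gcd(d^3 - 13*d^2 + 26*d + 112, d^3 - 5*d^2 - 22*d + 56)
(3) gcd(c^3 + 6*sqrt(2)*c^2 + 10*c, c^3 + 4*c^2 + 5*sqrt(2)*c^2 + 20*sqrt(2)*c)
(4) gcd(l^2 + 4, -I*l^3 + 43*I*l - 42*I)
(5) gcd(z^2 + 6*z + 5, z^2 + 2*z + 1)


(1) = b + 5/2
(2) = gcd((d - 8)*(d - 7)*(d + 2), (d - 7)*(d - 2)*(d + 4)) = d - 7
(3) = c^2 + 5*sqrt(2)*c
(4) = gcd((l - 2*I)*(l + 2*I), (l - 6)*(l + 7)*(-I*l + I)) = 1
(5) = z + 1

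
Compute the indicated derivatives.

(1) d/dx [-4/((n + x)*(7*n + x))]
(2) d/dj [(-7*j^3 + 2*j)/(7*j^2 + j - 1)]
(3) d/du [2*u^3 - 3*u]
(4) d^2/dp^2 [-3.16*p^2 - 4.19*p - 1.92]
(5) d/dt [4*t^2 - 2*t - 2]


(1) = 8*(4*n + x)/((n + x)^2*(7*n + x)^2)
(2) = (-49*j^4 - 14*j^3 + 7*j^2 - 2)/(49*j^4 + 14*j^3 - 13*j^2 - 2*j + 1)
(3) = 6*u^2 - 3
(4) = -6.32000000000000
(5) = 8*t - 2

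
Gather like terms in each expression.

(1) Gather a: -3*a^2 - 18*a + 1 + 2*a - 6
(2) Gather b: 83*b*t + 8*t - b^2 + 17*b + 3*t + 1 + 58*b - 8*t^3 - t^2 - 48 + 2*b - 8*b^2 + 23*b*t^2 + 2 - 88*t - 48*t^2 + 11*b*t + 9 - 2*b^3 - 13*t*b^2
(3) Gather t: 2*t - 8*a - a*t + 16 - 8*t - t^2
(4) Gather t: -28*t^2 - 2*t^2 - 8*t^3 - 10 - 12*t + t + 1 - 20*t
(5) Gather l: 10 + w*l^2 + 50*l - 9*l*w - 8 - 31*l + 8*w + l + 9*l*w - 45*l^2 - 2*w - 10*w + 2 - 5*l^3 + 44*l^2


(1) = -3*a^2 - 16*a - 5
(2) = -2*b^3 + b^2*(-13*t - 9) + b*(23*t^2 + 94*t + 77) - 8*t^3 - 49*t^2 - 77*t - 36
(3) = -8*a - t^2 + t*(-a - 6) + 16
(4) = -8*t^3 - 30*t^2 - 31*t - 9
(5) = -5*l^3 + l^2*(w - 1) + 20*l - 4*w + 4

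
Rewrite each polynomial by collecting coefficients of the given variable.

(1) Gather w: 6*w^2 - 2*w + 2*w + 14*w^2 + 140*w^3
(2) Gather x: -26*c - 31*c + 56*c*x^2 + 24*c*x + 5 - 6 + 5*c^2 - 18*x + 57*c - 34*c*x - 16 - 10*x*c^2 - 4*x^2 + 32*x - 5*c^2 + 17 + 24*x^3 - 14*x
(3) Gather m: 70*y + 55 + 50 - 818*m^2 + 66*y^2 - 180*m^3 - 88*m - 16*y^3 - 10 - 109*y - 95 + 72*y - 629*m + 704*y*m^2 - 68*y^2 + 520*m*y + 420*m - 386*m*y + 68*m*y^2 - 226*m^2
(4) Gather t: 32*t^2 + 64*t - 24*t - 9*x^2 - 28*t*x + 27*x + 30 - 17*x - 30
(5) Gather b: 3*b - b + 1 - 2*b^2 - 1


(1) = 140*w^3 + 20*w^2
(2) = 24*x^3 + x^2*(56*c - 4) + x*(-10*c^2 - 10*c)
(3) = -180*m^3 + m^2*(704*y - 1044) + m*(68*y^2 + 134*y - 297) - 16*y^3 - 2*y^2 + 33*y
(4) = 32*t^2 + t*(40 - 28*x) - 9*x^2 + 10*x
(5) = -2*b^2 + 2*b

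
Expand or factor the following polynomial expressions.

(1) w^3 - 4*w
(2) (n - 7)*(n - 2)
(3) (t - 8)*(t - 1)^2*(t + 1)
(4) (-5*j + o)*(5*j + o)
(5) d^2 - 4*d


(1) = w*(w - 2)*(w + 2)
(2) = n^2 - 9*n + 14
(3) = t^4 - 9*t^3 + 7*t^2 + 9*t - 8
(4) = -25*j^2 + o^2
(5) = d*(d - 4)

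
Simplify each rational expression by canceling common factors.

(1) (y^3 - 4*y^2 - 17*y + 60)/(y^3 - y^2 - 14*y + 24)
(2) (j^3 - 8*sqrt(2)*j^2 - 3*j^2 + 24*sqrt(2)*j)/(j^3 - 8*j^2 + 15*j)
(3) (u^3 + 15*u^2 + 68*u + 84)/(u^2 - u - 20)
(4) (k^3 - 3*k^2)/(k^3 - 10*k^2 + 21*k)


(1) = (y - 5)/(y - 2)
(2) = (j - 8*sqrt(2))/(j - 5)
(3) = (u^3 + 15*u^2 + 68*u + 84)/(u^2 - u - 20)
(4) = k/(k - 7)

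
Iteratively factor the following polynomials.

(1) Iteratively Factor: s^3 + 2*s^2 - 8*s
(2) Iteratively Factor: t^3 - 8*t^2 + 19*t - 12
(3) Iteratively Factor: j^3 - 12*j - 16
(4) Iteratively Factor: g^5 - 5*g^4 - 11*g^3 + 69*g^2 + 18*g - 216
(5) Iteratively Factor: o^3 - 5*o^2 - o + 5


(1) = (s + 4)*(s^2 - 2*s) = s*(s + 4)*(s - 2)
(2) = (t - 1)*(t^2 - 7*t + 12) = (t - 4)*(t - 1)*(t - 3)
(3) = (j - 4)*(j^2 + 4*j + 4) = (j - 4)*(j + 2)*(j + 2)
(4) = (g + 3)*(g^4 - 8*g^3 + 13*g^2 + 30*g - 72) = (g - 3)*(g + 3)*(g^3 - 5*g^2 - 2*g + 24) = (g - 3)*(g + 2)*(g + 3)*(g^2 - 7*g + 12) = (g - 3)^2*(g + 2)*(g + 3)*(g - 4)
(5) = (o + 1)*(o^2 - 6*o + 5) = (o - 5)*(o + 1)*(o - 1)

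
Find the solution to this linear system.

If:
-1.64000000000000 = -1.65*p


Then:
p = 0.99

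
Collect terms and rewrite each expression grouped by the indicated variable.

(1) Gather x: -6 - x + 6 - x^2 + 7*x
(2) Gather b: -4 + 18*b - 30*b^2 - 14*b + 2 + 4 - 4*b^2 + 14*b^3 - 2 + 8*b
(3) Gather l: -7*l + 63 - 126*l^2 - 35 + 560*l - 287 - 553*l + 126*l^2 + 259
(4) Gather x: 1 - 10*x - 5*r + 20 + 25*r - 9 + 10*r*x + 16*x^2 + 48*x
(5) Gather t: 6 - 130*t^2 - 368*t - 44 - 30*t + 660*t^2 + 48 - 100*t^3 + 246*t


(1) = -x^2 + 6*x
(2) = 14*b^3 - 34*b^2 + 12*b
(3) = 0
(4) = 20*r + 16*x^2 + x*(10*r + 38) + 12
(5) = -100*t^3 + 530*t^2 - 152*t + 10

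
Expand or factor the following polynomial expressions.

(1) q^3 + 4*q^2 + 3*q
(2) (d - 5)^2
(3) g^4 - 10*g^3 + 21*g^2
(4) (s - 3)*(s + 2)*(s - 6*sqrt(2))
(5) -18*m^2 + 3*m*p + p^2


(1) = q*(q + 1)*(q + 3)
(2) = d^2 - 10*d + 25
(3) = g^2*(g - 7)*(g - 3)
(4) = s^3 - 6*sqrt(2)*s^2 - s^2 - 6*s + 6*sqrt(2)*s + 36*sqrt(2)
(5) = (-3*m + p)*(6*m + p)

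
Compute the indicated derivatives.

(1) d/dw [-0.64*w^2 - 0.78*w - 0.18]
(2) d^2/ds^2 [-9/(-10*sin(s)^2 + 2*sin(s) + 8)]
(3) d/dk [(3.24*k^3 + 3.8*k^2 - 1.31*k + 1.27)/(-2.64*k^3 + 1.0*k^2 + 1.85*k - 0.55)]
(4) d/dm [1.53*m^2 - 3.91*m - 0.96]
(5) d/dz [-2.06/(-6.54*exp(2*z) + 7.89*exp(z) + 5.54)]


(1) = -1.28*w - 0.78
(2) = -(900*sin(s)^3 + 765*sin(s)^2 + 144*sin(s) + 378)/(2*(sin(s) - 1)^2*(5*sin(s) + 4)^3)
(3) = (13.272*k^4 + 5.0712*k^3 + 13.0524*k^2 - 6.72*k - 1.629)/(6.9696*k^6 - 5.28*k^5 - 8.768*k^4 + 6.604*k^3 + 2.3225*k^2 - 2.035*k + 0.3025)
(4) = 3.06*m - 3.91
(5) = (16.2534 - 26.9448*exp(z))*exp(z)/(-6.54*exp(2*z) + 7.89*exp(z) + 5.54)^2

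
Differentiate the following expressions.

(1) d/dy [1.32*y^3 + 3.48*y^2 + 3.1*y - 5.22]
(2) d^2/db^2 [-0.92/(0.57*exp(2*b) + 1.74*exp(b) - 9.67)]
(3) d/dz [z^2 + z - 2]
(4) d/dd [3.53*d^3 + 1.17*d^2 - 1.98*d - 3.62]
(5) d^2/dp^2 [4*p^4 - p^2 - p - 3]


(1) = 3.96*y^2 + 6.96*y + 3.1
(2) = (-0.92*(1.14*exp(b) + 1.74)*(2.28*exp(b) + 3.48)*exp(b) + (2.0976*exp(b) + 1.6008)*(0.57*exp(2*b) + 1.74*exp(b) - 9.67))*exp(b)/(0.57*exp(2*b) + 1.74*exp(b) - 9.67)^3
(3) = 2*z + 1
(4) = 10.59*d^2 + 2.34*d - 1.98
(5) = 48*p^2 - 2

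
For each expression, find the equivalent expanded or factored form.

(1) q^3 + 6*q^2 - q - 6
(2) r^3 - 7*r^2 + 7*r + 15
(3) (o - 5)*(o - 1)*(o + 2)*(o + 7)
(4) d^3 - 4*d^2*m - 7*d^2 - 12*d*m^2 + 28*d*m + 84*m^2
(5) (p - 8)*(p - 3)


(1) = (q - 1)*(q + 1)*(q + 6)
(2) = (r - 5)*(r - 3)*(r + 1)
(3) = o^4 + 3*o^3 - 35*o^2 - 39*o + 70
(4) = (d - 7)*(d - 6*m)*(d + 2*m)
(5) = p^2 - 11*p + 24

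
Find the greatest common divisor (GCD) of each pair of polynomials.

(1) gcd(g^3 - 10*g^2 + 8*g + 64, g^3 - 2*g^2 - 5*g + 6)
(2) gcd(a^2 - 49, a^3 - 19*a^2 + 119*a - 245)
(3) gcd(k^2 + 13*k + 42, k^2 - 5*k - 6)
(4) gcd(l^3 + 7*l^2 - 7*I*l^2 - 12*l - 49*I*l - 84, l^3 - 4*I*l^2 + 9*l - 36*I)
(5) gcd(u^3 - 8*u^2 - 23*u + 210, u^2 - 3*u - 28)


(1) = g + 2
(2) = gcd((a - 7)*(a + 7), (a - 7)^2*(a - 5)) = a - 7
(3) = 1
(4) = l^2 - 7*I*l - 12
(5) = gcd((u - 7)*(u - 6)*(u + 5), (u - 7)*(u + 4)) = u - 7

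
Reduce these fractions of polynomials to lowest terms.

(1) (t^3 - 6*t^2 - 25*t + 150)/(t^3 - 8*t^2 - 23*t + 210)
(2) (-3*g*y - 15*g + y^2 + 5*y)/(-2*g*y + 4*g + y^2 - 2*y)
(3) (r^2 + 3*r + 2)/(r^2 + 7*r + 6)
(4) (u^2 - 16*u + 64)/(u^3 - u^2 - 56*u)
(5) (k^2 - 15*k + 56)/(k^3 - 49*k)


(1) = (t - 5)/(t - 7)
(2) = (-3*g*y - 15*g + y^2 + 5*y)/(-2*g*y + 4*g + y^2 - 2*y)
(3) = (r + 2)/(r + 6)
(4) = (u - 8)/(u^2 + 7*u)
(5) = (k - 8)/(k^2 + 7*k)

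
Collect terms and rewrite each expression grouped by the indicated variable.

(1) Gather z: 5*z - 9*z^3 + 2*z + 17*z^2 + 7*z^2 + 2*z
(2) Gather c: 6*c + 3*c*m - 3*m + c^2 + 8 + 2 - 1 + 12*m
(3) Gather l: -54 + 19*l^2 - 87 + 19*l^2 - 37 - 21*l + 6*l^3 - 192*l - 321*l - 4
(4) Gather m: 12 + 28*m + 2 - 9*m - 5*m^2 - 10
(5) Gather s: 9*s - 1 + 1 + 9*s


(1) = -9*z^3 + 24*z^2 + 9*z
(2) = c^2 + c*(3*m + 6) + 9*m + 9
(3) = 6*l^3 + 38*l^2 - 534*l - 182
(4) = -5*m^2 + 19*m + 4
(5) = 18*s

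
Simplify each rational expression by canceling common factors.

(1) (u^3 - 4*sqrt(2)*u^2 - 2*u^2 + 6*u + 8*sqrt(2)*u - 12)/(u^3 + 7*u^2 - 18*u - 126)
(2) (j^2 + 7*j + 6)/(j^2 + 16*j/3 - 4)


(1) = (u^2 + u*(-2 - sqrt(2)) + 2*sqrt(2))/(u^2 + u*(3*sqrt(2) + 7) + 21*sqrt(2))
(2) = (3*j + 3)/(3*j - 2)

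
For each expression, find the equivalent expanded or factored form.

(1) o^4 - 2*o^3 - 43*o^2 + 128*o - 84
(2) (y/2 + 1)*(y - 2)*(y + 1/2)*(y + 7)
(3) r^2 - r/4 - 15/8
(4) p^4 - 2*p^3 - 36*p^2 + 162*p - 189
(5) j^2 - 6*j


(1) = (o - 6)*(o - 2)*(o - 1)*(o + 7)
(2) = y^4/2 + 15*y^3/4 - y^2/4 - 15*y - 7
(3) = (r - 3/2)*(r + 5/4)
(4) = (p - 3)^3*(p + 7)
(5) = j*(j - 6)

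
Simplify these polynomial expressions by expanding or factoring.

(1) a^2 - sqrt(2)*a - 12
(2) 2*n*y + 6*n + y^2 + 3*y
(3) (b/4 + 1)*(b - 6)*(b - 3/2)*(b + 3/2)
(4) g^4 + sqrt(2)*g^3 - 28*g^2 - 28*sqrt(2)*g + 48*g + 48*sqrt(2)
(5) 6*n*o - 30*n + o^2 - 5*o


(1) = (a - 3*sqrt(2))*(a + 2*sqrt(2))
(2) = (2*n + y)*(y + 3)
(3) = b^4/4 - b^3/2 - 105*b^2/16 + 9*b/8 + 27/2
(4) = (g - 4)*(g - 2)*(g + 6)*(g + sqrt(2))
(5) = (6*n + o)*(o - 5)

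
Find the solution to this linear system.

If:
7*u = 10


Then:
u = 10/7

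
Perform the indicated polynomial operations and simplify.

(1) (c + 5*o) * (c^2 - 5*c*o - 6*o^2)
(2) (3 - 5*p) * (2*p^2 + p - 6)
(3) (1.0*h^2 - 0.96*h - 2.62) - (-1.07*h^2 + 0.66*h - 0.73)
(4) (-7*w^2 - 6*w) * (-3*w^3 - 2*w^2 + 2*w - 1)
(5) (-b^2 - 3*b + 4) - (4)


(1) = c^3 - 31*c*o^2 - 30*o^3
(2) = -10*p^3 + p^2 + 33*p - 18
(3) = 2.07*h^2 - 1.62*h - 1.89
(4) = 21*w^5 + 32*w^4 - 2*w^3 - 5*w^2 + 6*w
(5) = -b^2 - 3*b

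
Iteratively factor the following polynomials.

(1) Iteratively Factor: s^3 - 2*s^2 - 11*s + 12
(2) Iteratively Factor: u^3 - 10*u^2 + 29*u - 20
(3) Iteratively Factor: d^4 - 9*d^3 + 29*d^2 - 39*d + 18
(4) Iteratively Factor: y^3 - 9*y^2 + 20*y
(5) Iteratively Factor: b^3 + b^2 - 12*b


(1) = (s + 3)*(s^2 - 5*s + 4) = (s - 1)*(s + 3)*(s - 4)
(2) = (u - 4)*(u^2 - 6*u + 5) = (u - 4)*(u - 1)*(u - 5)
(3) = (d - 3)*(d^3 - 6*d^2 + 11*d - 6) = (d - 3)*(d - 2)*(d^2 - 4*d + 3) = (d - 3)*(d - 2)*(d - 1)*(d - 3)
(4) = (y - 4)*(y^2 - 5*y) = y*(y - 4)*(y - 5)
(5) = (b + 4)*(b^2 - 3*b) = (b - 3)*(b + 4)*(b)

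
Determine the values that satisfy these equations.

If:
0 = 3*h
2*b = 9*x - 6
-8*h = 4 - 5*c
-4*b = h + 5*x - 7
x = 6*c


Then:
No Solution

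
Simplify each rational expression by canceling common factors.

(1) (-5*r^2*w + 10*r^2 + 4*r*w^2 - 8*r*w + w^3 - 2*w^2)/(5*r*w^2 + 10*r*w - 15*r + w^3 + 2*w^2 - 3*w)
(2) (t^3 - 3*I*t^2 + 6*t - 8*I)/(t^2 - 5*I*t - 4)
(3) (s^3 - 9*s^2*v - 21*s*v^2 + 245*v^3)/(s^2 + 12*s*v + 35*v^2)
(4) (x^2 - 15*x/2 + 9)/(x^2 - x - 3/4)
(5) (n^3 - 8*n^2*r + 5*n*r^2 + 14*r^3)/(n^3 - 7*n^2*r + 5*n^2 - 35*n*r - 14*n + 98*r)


(1) = (-r*w + 2*r + w^2 - 2*w)/(w^2 + 2*w - 3)
(2) = t + 2*I
(3) = (s^2 - 14*s*v + 49*v^2)/(s + 7*v)
(4) = (2*x - 12)/(2*x + 1)
(5) = (n^2 - n*r - 2*r^2)/(n^2 + 5*n - 14)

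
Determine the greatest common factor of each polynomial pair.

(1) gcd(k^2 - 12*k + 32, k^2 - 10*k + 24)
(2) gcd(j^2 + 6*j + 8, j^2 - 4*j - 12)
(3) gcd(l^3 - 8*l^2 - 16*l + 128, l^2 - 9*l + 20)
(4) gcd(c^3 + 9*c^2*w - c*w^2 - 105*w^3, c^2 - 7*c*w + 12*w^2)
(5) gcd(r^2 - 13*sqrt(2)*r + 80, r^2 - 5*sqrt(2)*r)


(1) = gcd((k - 8)*(k - 4), (k - 6)*(k - 4)) = k - 4
(2) = j + 2
(3) = l - 4
(4) = gcd((c - 3*w)*(c + 5*w)*(c + 7*w), (c - 4*w)*(c - 3*w)) = -c + 3*w
(5) = r - 5*sqrt(2)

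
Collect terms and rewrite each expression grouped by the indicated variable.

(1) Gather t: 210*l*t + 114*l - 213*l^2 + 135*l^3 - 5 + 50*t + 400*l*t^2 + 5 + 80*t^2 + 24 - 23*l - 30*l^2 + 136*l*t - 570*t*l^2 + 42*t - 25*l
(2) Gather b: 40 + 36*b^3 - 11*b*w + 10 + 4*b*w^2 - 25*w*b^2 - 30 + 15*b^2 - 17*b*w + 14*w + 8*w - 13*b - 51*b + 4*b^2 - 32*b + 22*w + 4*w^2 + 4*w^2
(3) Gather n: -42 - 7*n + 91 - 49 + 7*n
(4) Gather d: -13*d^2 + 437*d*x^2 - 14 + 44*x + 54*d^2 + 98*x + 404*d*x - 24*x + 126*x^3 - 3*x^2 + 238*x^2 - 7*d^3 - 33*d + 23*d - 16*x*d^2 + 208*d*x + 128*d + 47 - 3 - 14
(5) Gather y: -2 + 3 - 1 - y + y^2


(1) = 135*l^3 - 243*l^2 + 66*l + t^2*(400*l + 80) + t*(-570*l^2 + 346*l + 92) + 24
(2) = 36*b^3 + b^2*(19 - 25*w) + b*(4*w^2 - 28*w - 96) + 8*w^2 + 44*w + 20
(3) = 0
(4) = -7*d^3 + d^2*(41 - 16*x) + d*(437*x^2 + 612*x + 118) + 126*x^3 + 235*x^2 + 118*x + 16
(5) = y^2 - y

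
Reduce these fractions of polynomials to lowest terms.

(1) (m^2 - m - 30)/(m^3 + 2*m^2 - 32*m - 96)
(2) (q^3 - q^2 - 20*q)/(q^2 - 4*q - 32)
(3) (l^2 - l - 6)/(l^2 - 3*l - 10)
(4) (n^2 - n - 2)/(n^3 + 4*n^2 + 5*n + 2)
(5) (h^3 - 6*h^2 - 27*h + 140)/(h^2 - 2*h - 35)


(1) = (m + 5)/(m^2 + 8*m + 16)
(2) = (q^2 - 5*q)/(q - 8)
(3) = (l - 3)/(l - 5)
(4) = (n - 2)/(n^2 + 3*n + 2)
(5) = h - 4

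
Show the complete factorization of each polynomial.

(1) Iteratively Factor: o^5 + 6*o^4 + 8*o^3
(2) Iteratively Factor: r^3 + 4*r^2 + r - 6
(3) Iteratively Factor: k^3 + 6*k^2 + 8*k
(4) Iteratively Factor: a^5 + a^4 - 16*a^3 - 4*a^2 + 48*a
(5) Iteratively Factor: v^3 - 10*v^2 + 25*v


(1) = (o + 4)*(o^4 + 2*o^3) = o*(o + 4)*(o^3 + 2*o^2) = o*(o + 2)*(o + 4)*(o^2) = o^2*(o + 2)*(o + 4)*(o)
(2) = (r - 1)*(r^2 + 5*r + 6) = (r - 1)*(r + 2)*(r + 3)
(3) = (k + 2)*(k^2 + 4*k) = (k + 2)*(k + 4)*(k)
(4) = (a - 3)*(a^4 + 4*a^3 - 4*a^2 - 16*a) = a*(a - 3)*(a^3 + 4*a^2 - 4*a - 16) = a*(a - 3)*(a + 4)*(a^2 - 4) = a*(a - 3)*(a - 2)*(a + 4)*(a + 2)
(5) = (v)*(v^2 - 10*v + 25) = v*(v - 5)*(v - 5)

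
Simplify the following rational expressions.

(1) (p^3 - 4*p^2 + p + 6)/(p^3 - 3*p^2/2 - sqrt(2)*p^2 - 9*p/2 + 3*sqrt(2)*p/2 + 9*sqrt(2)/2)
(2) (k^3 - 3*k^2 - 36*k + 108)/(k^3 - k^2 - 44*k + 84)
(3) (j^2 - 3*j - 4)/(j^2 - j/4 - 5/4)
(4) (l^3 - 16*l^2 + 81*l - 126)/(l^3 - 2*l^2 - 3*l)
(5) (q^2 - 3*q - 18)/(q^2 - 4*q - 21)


(1) = (2*p^2 - 2*p - 4)/(2*p^2 + p*(3 - 2*sqrt(2)) - 3*sqrt(2))
(2) = (k^2 + 3*k - 18)/(k^2 + 5*k - 14)
(3) = (4*j - 16)/(4*j - 5)
(4) = (l^2 - 13*l + 42)/(l^2 + l)
(5) = (q - 6)/(q - 7)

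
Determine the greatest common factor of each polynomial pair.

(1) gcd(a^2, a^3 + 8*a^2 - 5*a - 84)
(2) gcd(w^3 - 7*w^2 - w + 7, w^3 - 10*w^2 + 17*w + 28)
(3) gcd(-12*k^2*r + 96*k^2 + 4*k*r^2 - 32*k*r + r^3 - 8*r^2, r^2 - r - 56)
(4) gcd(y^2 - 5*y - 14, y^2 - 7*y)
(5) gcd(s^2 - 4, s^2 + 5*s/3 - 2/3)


(1) = gcd(a^2, (a - 3)*(a + 4)*(a + 7)) = 1
(2) = gcd((w - 7)*(w - 1)*(w + 1), (w - 7)*(w - 4)*(w + 1)) = w^2 - 6*w - 7
(3) = r - 8
(4) = gcd((y - 7)*(y + 2), y*(y - 7)) = y - 7
(5) = s + 2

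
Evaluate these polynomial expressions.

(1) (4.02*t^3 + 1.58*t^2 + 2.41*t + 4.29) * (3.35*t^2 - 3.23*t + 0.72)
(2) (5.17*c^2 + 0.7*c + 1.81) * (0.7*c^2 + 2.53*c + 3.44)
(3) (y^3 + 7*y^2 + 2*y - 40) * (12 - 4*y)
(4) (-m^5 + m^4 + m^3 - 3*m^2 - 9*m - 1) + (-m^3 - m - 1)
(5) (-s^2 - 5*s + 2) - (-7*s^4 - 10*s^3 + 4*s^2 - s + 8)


(1) = 13.467*t^5 - 7.6916*t^4 + 5.8645*t^3 + 7.7248*t^2 - 12.1215*t + 3.0888
(2) = 3.619*c^4 + 13.5701*c^3 + 20.8228*c^2 + 6.9873*c + 6.2264
(3) = -4*y^4 - 16*y^3 + 76*y^2 + 184*y - 480
(4) = -m^5 + m^4 - 3*m^2 - 10*m - 2
(5) = 7*s^4 + 10*s^3 - 5*s^2 - 4*s - 6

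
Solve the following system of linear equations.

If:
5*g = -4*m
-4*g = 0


Then:
g = 0
m = 0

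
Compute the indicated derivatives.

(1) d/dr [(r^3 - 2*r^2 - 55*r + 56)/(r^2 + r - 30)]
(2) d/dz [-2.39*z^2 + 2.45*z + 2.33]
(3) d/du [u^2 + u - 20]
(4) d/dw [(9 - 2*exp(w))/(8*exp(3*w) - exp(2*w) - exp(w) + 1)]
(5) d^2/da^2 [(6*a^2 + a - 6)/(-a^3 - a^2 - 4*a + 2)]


(1) = (r^4 + 2*r^3 - 37*r^2 + 8*r + 1594)/(r^4 + 2*r^3 - 59*r^2 - 60*r + 900)
(2) = 2.45 - 4.78*z
(3) = 2*u + 1
(4) = (-(2*exp(w) - 9)*(-24*exp(2*w) + 2*exp(w) + 1) - 16*exp(3*w) + 2*exp(2*w) + 2*exp(w) - 2)*exp(w)/(8*exp(3*w) - exp(2*w) - exp(w) + 1)^2
(5) = 2*(-6*a^6 - 3*a^5 + 105*a^4 - 9*a^3 + 42*a^2 + 102*a + 76)/(a^9 + 3*a^8 + 15*a^7 + 19*a^6 + 48*a^5 - 6*a^4 + 28*a^3 - 84*a^2 + 48*a - 8)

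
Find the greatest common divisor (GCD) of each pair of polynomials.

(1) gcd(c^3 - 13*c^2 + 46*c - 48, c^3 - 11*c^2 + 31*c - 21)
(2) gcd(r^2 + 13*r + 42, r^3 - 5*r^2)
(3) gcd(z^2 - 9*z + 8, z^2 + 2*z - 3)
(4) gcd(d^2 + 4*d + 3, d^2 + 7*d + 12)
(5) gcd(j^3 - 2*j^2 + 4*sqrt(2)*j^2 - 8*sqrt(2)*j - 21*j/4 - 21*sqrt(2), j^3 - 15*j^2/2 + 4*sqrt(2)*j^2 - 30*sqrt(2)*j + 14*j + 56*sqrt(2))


(1) = c - 3
(2) = gcd((r + 6)*(r + 7), r^2*(r - 5)) = 1
(3) = z - 1
(4) = gcd((d + 1)*(d + 3), (d + 3)*(d + 4)) = d + 3
(5) = gcd((j - 7/2)*(j + 3/2)*(j + 4*sqrt(2)), (j - 4)*(j - 7/2)*(j + 4*sqrt(2))) = j^2 + j*(-7/2 + 4*sqrt(2)) - 14*sqrt(2)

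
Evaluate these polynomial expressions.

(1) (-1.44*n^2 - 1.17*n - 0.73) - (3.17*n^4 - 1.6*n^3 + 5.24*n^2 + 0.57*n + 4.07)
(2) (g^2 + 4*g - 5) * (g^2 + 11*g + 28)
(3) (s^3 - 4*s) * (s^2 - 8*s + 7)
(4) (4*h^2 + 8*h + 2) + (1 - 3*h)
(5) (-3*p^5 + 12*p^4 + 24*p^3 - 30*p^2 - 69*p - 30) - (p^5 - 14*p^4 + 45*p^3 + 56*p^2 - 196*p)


(1) = -3.17*n^4 + 1.6*n^3 - 6.68*n^2 - 1.74*n - 4.8
(2) = g^4 + 15*g^3 + 67*g^2 + 57*g - 140
(3) = s^5 - 8*s^4 + 3*s^3 + 32*s^2 - 28*s
(4) = 4*h^2 + 5*h + 3
(5) = -4*p^5 + 26*p^4 - 21*p^3 - 86*p^2 + 127*p - 30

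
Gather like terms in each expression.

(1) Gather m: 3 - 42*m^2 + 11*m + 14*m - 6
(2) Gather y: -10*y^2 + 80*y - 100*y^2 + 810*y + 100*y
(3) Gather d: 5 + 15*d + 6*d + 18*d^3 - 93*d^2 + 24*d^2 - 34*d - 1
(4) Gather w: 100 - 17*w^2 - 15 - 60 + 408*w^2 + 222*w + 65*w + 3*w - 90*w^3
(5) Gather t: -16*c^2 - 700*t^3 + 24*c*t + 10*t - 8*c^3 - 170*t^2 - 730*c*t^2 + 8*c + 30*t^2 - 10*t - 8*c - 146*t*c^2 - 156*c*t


(1) = -42*m^2 + 25*m - 3
(2) = -110*y^2 + 990*y
(3) = 18*d^3 - 69*d^2 - 13*d + 4
(4) = -90*w^3 + 391*w^2 + 290*w + 25
(5) = -8*c^3 - 16*c^2 - 700*t^3 + t^2*(-730*c - 140) + t*(-146*c^2 - 132*c)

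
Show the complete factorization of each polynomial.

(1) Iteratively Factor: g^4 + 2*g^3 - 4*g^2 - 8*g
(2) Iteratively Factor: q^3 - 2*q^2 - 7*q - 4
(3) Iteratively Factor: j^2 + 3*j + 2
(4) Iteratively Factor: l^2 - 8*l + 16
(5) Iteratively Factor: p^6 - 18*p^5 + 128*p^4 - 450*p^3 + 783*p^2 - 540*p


(1) = (g + 2)*(g^3 - 4*g) = (g - 2)*(g + 2)*(g^2 + 2*g) = (g - 2)*(g + 2)^2*(g)
(2) = (q + 1)*(q^2 - 3*q - 4) = (q - 4)*(q + 1)*(q + 1)
(3) = (j + 1)*(j + 2)
(4) = (l - 4)*(l - 4)
(5) = (p)*(p^5 - 18*p^4 + 128*p^3 - 450*p^2 + 783*p - 540) = p*(p - 3)*(p^4 - 15*p^3 + 83*p^2 - 201*p + 180) = p*(p - 3)^2*(p^3 - 12*p^2 + 47*p - 60) = p*(p - 4)*(p - 3)^2*(p^2 - 8*p + 15) = p*(p - 4)*(p - 3)^3*(p - 5)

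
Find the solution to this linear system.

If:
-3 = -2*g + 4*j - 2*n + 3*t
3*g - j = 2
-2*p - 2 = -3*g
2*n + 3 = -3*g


Then:
g = 2/13 - 3*t/13
j = -9*t/13 - 20/13
n = 9*t/26 - 45/26
p = -9*t/26 - 10/13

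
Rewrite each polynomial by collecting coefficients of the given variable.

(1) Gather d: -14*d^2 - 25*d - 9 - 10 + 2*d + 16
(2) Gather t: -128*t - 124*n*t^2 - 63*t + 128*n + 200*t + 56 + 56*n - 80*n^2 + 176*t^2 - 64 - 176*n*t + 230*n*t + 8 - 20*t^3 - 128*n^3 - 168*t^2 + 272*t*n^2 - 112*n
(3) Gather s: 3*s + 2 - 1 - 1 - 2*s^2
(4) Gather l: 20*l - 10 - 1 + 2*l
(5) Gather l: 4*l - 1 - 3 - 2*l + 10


(1) = -14*d^2 - 23*d - 3
(2) = -128*n^3 - 80*n^2 + 72*n - 20*t^3 + t^2*(8 - 124*n) + t*(272*n^2 + 54*n + 9)
(3) = -2*s^2 + 3*s
(4) = 22*l - 11
(5) = 2*l + 6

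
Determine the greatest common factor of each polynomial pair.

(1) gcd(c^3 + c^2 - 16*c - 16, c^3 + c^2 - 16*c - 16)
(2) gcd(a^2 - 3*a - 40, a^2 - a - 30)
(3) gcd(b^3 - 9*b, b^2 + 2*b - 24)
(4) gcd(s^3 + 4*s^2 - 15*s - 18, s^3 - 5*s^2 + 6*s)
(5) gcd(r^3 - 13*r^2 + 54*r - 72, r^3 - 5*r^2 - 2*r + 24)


(1) = c^3 + c^2 - 16*c - 16
(2) = gcd((a - 8)*(a + 5), (a - 6)*(a + 5)) = a + 5
(3) = gcd(b*(b - 3)*(b + 3), (b - 4)*(b + 6)) = 1
(4) = s - 3
(5) = r^2 - 7*r + 12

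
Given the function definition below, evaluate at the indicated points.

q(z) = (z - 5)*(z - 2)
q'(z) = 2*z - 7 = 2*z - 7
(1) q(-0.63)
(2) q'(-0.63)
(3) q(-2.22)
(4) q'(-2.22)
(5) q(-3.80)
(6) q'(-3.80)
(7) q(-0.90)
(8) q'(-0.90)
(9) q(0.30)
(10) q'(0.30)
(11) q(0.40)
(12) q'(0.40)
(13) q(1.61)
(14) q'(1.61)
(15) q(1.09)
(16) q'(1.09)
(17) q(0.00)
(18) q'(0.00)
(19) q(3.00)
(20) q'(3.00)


(1) = 14.81
(2) = -8.26
(3) = 30.47
(4) = -11.44
(5) = 51.04
(6) = -14.60
(7) = 17.11
(8) = -8.80
(9) = 7.99
(10) = -6.40
(11) = 7.36
(12) = -6.20
(13) = 1.32
(14) = -3.78
(15) = 3.56
(16) = -4.82
(17) = 10.00
(18) = -7.00
(19) = -2.00
(20) = -1.00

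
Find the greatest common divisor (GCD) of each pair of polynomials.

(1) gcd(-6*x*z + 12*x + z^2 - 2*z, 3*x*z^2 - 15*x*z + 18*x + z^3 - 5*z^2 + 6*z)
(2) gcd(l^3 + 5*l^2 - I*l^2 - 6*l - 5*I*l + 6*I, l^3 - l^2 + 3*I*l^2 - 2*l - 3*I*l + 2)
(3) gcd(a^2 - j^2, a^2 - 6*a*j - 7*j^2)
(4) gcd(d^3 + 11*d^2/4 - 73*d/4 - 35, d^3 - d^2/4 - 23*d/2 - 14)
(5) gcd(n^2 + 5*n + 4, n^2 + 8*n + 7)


(1) = gcd((-6*x + z)*(z - 2), (3*x + z)*(z - 3)*(z - 2)) = z - 2
(2) = l - 1
(3) = gcd((a - j)*(a + j), (a - 7*j)*(a + j)) = a + j
(4) = gcd((d - 4)*(d + 7/4)*(d + 5), (d - 4)*(d + 7/4)*(d + 2)) = d^2 - 9*d/4 - 7
(5) = n + 1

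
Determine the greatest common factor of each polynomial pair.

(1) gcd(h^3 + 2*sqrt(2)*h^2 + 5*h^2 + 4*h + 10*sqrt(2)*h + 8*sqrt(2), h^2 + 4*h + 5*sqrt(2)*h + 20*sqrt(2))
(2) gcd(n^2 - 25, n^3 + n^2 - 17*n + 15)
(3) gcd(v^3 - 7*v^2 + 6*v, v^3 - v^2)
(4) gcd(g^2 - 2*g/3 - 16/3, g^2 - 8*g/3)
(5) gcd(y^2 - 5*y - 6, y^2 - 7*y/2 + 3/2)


(1) = gcd((h + 1)*(h + 4)*(h + 2*sqrt(2)), (h + 4)*(h + 5*sqrt(2))) = h + 4
(2) = gcd((n - 5)*(n + 5), (n - 3)*(n - 1)*(n + 5)) = n + 5
(3) = gcd(v*(v - 6)*(v - 1), v^2*(v - 1)) = v^2 - v
(4) = g - 8/3
(5) = 1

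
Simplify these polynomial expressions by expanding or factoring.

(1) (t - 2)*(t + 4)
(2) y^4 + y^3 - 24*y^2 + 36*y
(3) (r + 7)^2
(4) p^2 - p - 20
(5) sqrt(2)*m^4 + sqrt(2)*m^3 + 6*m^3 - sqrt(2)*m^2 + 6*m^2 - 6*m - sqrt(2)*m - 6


(1) = t^2 + 2*t - 8
(2) = y*(y - 3)*(y - 2)*(y + 6)
(3) = r^2 + 14*r + 49
(4) = (p - 5)*(p + 4)
(5) = (m - 1)*(m + 1)*(m + 3*sqrt(2))*(sqrt(2)*m + sqrt(2))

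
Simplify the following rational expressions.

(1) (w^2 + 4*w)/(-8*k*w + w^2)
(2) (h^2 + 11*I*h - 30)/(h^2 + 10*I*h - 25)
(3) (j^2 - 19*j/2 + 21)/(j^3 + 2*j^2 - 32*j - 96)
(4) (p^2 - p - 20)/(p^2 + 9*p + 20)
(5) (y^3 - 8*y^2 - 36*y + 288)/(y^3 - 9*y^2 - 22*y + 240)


(1) = (w + 4)/(-8*k + w)
(2) = (h + 6*I)/(h + 5*I)
(3) = (2*j - 7)/(2*j^2 + 16*j + 32)
(4) = (p - 5)/(p + 5)
(5) = (y + 6)/(y + 5)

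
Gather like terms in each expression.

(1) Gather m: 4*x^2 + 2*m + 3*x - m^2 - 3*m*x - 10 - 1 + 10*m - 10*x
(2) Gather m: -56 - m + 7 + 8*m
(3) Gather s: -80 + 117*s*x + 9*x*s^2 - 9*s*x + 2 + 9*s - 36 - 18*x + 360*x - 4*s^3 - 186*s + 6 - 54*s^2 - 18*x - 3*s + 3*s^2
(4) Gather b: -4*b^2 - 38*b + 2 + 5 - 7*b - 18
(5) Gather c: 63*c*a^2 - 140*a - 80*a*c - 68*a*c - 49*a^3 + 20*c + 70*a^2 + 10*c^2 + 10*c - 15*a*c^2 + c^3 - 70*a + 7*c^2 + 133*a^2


(1) = -m^2 + m*(12 - 3*x) + 4*x^2 - 7*x - 11
(2) = 7*m - 49
(3) = -4*s^3 + s^2*(9*x - 51) + s*(108*x - 180) + 324*x - 108
(4) = -4*b^2 - 45*b - 11
(5) = -49*a^3 + 203*a^2 - 210*a + c^3 + c^2*(17 - 15*a) + c*(63*a^2 - 148*a + 30)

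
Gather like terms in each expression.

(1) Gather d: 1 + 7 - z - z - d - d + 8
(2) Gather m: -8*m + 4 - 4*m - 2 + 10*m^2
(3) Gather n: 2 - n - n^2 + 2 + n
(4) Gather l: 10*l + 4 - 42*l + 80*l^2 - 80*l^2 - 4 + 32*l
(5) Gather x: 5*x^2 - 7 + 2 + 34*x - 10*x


(1) = -2*d - 2*z + 16
(2) = 10*m^2 - 12*m + 2
(3) = 4 - n^2
(4) = 0
(5) = 5*x^2 + 24*x - 5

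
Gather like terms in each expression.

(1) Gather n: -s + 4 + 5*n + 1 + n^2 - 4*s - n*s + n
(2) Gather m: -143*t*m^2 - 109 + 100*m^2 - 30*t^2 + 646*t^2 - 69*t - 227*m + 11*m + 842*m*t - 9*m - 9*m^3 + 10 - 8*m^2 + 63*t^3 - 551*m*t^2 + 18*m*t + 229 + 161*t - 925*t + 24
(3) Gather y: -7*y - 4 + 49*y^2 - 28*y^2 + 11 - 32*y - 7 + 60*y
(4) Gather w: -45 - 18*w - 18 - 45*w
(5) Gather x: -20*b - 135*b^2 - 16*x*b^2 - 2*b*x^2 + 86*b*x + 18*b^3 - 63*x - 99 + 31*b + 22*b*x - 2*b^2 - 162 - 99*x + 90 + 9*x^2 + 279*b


(1) = n^2 + n*(6 - s) - 5*s + 5
(2) = -9*m^3 + m^2*(92 - 143*t) + m*(-551*t^2 + 860*t - 225) + 63*t^3 + 616*t^2 - 833*t + 154
(3) = 21*y^2 + 21*y
(4) = -63*w - 63
(5) = 18*b^3 - 137*b^2 + 290*b + x^2*(9 - 2*b) + x*(-16*b^2 + 108*b - 162) - 171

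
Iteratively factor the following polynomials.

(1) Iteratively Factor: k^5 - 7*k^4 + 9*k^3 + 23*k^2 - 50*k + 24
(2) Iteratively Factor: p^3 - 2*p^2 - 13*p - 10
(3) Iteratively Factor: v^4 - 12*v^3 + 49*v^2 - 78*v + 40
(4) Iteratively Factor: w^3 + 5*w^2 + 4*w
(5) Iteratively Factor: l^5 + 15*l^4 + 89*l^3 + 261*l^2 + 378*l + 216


(1) = (k - 1)*(k^4 - 6*k^3 + 3*k^2 + 26*k - 24) = (k - 4)*(k - 1)*(k^3 - 2*k^2 - 5*k + 6) = (k - 4)*(k - 1)^2*(k^2 - k - 6) = (k - 4)*(k - 3)*(k - 1)^2*(k + 2)
(2) = (p + 2)*(p^2 - 4*p - 5) = (p - 5)*(p + 2)*(p + 1)
(3) = (v - 1)*(v^3 - 11*v^2 + 38*v - 40) = (v - 5)*(v - 1)*(v^2 - 6*v + 8) = (v - 5)*(v - 2)*(v - 1)*(v - 4)
(4) = (w + 1)*(w^2 + 4*w) = (w + 1)*(w + 4)*(w)
(5) = (l + 4)*(l^4 + 11*l^3 + 45*l^2 + 81*l + 54) = (l + 3)*(l + 4)*(l^3 + 8*l^2 + 21*l + 18) = (l + 2)*(l + 3)*(l + 4)*(l^2 + 6*l + 9) = (l + 2)*(l + 3)^2*(l + 4)*(l + 3)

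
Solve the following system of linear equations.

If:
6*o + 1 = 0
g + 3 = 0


Then:
g = -3
o = -1/6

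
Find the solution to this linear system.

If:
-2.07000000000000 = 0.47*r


Then:
r = -4.40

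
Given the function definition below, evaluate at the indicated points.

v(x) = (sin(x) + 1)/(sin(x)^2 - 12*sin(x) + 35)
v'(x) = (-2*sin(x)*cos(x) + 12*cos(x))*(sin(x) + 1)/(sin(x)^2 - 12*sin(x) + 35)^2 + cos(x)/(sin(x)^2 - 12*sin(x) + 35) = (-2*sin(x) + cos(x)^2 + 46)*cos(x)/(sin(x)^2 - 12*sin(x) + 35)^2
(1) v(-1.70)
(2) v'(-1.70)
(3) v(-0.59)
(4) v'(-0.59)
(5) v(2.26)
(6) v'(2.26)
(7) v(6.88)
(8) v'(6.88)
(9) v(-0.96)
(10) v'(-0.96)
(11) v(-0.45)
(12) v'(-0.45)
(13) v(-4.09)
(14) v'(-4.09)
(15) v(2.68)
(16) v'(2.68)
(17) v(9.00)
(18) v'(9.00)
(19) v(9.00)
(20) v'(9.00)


(1) = 0.00
(2) = -0.00
(3) = 0.01
(4) = 0.02
(5) = 0.07
(6) = -0.04
(7) = 0.05
(8) = 0.05
(9) = 0.00
(10) = 0.01
(11) = 0.01
(12) = 0.03
(13) = 0.07
(14) = -0.04
(15) = 0.05
(16) = -0.05
(17) = 0.05
(18) = -0.05
(19) = 0.05
(20) = -0.05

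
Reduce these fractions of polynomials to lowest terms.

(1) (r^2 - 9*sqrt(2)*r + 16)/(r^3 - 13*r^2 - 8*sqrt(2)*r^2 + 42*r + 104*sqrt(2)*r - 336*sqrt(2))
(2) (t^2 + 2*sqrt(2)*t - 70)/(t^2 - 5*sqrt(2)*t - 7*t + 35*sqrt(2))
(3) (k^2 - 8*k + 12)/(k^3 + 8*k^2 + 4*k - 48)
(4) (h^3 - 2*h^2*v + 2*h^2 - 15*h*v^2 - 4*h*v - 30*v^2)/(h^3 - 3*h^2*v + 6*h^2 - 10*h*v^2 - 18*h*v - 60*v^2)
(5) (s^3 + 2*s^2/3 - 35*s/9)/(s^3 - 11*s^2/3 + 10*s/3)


(1) = (r - sqrt(2))/(r^2 - 13*r + 42)
(2) = (t + 7*sqrt(2))/(t - 7)
(3) = (k - 6)/(k^2 + 10*k + 24)
(4) = (h^2 + 3*h*v + 2*h + 6*v)/(h^2 + 2*h*v + 6*h + 12*v)
(5) = (3*s + 7)/(3*s - 6)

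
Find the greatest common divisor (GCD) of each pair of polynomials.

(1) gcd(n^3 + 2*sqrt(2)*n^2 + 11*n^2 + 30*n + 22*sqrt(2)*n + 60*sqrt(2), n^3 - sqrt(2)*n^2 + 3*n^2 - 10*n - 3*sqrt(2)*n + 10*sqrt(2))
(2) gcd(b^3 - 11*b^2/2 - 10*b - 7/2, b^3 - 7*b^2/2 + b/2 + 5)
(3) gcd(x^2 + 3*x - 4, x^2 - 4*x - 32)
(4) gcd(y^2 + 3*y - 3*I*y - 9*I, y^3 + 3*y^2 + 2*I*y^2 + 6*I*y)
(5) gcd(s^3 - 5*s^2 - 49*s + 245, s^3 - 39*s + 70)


(1) = n + 5
(2) = gcd((b - 7)*(b + 1/2)*(b + 1), (b - 5/2)*(b - 2)*(b + 1)) = b + 1
(3) = x + 4
(4) = gcd((y + 3)*(y - 3*I), y*(y + 3)*(y + 2*I)) = y + 3
(5) = s^2 + 2*s - 35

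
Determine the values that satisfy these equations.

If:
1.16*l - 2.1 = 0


Then:
l = 1.81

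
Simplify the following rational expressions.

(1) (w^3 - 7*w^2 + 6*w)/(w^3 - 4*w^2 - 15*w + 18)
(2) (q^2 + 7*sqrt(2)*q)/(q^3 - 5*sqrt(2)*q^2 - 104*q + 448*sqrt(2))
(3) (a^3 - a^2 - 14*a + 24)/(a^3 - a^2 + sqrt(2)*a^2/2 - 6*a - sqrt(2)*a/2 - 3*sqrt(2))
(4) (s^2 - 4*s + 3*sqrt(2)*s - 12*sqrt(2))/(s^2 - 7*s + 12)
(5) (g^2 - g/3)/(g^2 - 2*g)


(1) = w/(w + 3)
(2) = q/(q^2 - 12*sqrt(2)*q + 64)
(3) = (2*a^2 + 4*a - 16)/(2*a^2 + a*(sqrt(2) + 4) + 2*sqrt(2))
(4) = (s + 3*sqrt(2))/(s - 3)
(5) = (3*g - 1)/(3*g - 6)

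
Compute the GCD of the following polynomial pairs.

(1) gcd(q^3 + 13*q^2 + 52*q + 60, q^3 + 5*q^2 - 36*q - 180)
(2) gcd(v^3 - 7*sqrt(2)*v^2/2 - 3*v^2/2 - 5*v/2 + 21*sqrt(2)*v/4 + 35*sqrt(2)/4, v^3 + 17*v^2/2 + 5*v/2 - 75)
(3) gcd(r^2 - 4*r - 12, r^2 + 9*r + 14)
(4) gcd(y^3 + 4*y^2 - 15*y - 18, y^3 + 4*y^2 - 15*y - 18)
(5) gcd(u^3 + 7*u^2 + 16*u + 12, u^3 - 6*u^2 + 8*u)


(1) = gcd((q + 2)*(q + 5)*(q + 6), (q - 6)*(q + 5)*(q + 6)) = q^2 + 11*q + 30
(2) = v - 5/2
(3) = r + 2
(4) = gcd((y - 3)*(y + 1)*(y + 6), (y - 3)*(y + 1)*(y + 6)) = y^3 + 4*y^2 - 15*y - 18
(5) = 1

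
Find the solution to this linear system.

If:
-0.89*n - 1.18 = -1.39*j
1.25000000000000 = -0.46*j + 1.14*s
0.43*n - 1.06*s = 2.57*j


Then:
j = -0.74
n = -2.49
s = 0.80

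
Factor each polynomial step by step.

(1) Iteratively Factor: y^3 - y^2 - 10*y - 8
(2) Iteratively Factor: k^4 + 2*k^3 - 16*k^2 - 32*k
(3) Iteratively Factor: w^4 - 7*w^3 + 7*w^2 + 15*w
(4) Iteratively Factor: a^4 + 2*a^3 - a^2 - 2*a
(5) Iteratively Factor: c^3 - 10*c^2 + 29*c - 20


(1) = (y + 1)*(y^2 - 2*y - 8) = (y - 4)*(y + 1)*(y + 2)
(2) = (k + 4)*(k^3 - 2*k^2 - 8*k) = (k + 2)*(k + 4)*(k^2 - 4*k) = k*(k + 2)*(k + 4)*(k - 4)
(3) = (w + 1)*(w^3 - 8*w^2 + 15*w) = (w - 5)*(w + 1)*(w^2 - 3*w) = (w - 5)*(w - 3)*(w + 1)*(w)
(4) = (a - 1)*(a^3 + 3*a^2 + 2*a) = a*(a - 1)*(a^2 + 3*a + 2) = a*(a - 1)*(a + 2)*(a + 1)
(5) = (c - 5)*(c^2 - 5*c + 4) = (c - 5)*(c - 4)*(c - 1)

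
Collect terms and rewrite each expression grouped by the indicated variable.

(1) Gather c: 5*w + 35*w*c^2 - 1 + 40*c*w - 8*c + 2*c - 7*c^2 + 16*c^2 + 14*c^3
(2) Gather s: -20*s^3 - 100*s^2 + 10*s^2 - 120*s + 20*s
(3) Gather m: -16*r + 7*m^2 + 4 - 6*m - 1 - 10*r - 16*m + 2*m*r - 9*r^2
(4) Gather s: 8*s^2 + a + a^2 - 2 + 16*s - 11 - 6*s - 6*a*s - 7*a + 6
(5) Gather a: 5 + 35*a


(1) = 14*c^3 + c^2*(35*w + 9) + c*(40*w - 6) + 5*w - 1
(2) = -20*s^3 - 90*s^2 - 100*s
(3) = 7*m^2 + m*(2*r - 22) - 9*r^2 - 26*r + 3
(4) = a^2 - 6*a + 8*s^2 + s*(10 - 6*a) - 7
(5) = 35*a + 5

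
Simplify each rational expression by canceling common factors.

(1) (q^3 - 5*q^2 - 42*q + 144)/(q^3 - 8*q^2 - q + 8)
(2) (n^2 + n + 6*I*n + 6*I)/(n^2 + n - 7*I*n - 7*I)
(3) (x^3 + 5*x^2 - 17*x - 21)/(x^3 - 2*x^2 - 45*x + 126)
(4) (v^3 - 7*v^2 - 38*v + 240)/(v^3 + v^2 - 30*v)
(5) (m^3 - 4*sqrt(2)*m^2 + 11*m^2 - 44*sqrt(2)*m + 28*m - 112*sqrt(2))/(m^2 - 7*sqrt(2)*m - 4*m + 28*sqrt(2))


(1) = (q^2 + 3*q - 18)/(q^2 - 1)
(2) = (n + 6*I)/(n - 7*I)
(3) = (x + 1)/(x - 6)
(4) = (v - 8)/v
(5) = (m^3 + m^2*(11 - 4*sqrt(2)) + m*(28 - 44*sqrt(2)) - 112*sqrt(2))/(m^2 + m*(-7*sqrt(2) - 4) + 28*sqrt(2))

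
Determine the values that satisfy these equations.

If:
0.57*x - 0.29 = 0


Then:
x = 0.51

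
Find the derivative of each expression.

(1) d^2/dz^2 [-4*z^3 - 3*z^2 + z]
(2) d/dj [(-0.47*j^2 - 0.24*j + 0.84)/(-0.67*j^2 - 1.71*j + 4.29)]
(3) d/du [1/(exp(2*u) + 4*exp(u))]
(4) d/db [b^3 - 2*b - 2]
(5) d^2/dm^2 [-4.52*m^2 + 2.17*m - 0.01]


(1) = -24*z - 6
(2) = (0.6429*j^2 - 2.907*j + 0.4068)/(0.4489*j^4 + 2.2914*j^3 - 2.8245*j^2 - 14.6718*j + 18.4041)
(3) = 2*(-exp(u) - 2)*exp(-u)/(exp(u) + 4)^2
(4) = 3*b^2 - 2
(5) = -9.04000000000000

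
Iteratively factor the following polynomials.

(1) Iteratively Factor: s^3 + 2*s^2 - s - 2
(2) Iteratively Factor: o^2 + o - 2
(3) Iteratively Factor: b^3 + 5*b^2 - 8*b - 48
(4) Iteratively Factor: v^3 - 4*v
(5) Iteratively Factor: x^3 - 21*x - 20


(1) = (s - 1)*(s^2 + 3*s + 2) = (s - 1)*(s + 2)*(s + 1)
(2) = (o + 2)*(o - 1)
(3) = (b + 4)*(b^2 + b - 12) = (b + 4)^2*(b - 3)
(4) = (v + 2)*(v^2 - 2*v) = (v - 2)*(v + 2)*(v)
(5) = (x + 1)*(x^2 - x - 20) = (x + 1)*(x + 4)*(x - 5)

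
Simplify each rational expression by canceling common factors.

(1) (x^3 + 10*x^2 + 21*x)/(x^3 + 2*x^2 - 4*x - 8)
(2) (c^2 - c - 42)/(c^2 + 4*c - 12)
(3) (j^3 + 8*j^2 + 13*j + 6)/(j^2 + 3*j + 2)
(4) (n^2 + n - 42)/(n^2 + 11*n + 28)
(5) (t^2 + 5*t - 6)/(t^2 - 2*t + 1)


(1) = (x^3 + 10*x^2 + 21*x)/(x^3 + 2*x^2 - 4*x - 8)
(2) = (c - 7)/(c - 2)
(3) = (j^2 + 7*j + 6)/(j + 2)
(4) = (n - 6)/(n + 4)
(5) = (t + 6)/(t - 1)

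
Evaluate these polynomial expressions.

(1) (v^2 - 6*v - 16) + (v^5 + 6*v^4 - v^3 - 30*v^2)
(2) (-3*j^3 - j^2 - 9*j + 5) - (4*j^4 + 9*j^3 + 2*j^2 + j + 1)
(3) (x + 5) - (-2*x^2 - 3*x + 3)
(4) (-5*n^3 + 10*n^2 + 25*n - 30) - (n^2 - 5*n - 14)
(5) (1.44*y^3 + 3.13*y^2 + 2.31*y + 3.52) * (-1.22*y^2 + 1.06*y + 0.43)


(1) = v^5 + 6*v^4 - v^3 - 29*v^2 - 6*v - 16
(2) = -4*j^4 - 12*j^3 - 3*j^2 - 10*j + 4
(3) = 2*x^2 + 4*x + 2
(4) = -5*n^3 + 9*n^2 + 30*n - 16
(5) = -1.7568*y^5 - 2.2922*y^4 + 1.1188*y^3 - 0.4999*y^2 + 4.7245*y + 1.5136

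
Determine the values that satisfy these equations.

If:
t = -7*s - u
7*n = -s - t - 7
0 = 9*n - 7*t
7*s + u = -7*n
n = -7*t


Then:
n = 0
s = -7
t = 0
u = 49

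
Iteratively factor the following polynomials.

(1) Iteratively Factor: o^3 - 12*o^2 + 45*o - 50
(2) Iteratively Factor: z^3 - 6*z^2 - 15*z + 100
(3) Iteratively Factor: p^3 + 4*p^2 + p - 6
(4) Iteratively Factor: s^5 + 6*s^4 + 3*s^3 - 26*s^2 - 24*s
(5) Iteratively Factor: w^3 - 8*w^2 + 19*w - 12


(1) = (o - 5)*(o^2 - 7*o + 10) = (o - 5)*(o - 2)*(o - 5)
(2) = (z - 5)*(z^2 - z - 20) = (z - 5)^2*(z + 4)
(3) = (p - 1)*(p^2 + 5*p + 6) = (p - 1)*(p + 2)*(p + 3)
(4) = (s + 3)*(s^4 + 3*s^3 - 6*s^2 - 8*s) = s*(s + 3)*(s^3 + 3*s^2 - 6*s - 8) = s*(s - 2)*(s + 3)*(s^2 + 5*s + 4) = s*(s - 2)*(s + 3)*(s + 4)*(s + 1)
(5) = (w - 4)*(w^2 - 4*w + 3) = (w - 4)*(w - 3)*(w - 1)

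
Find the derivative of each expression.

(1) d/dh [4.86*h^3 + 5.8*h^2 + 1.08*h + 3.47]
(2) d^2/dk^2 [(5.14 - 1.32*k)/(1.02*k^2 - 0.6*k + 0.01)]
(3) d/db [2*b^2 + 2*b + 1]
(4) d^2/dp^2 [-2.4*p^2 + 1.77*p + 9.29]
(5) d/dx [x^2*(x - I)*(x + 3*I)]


(1) = 14.58*h^2 + 11.6*h + 1.08
(2) = (-(1.32*k - 5.14)*(2.04*k - 0.6)*(4.08*k - 1.2) + (8.0784*k - 12.0696)*(1.02*k^2 - 0.6*k + 0.01))/(1.02*k^2 - 0.6*k + 0.01)^3
(3) = 4*b + 2
(4) = -4.80000000000000
(5) = 2*x*(2*x^2 + 3*I*x + 3)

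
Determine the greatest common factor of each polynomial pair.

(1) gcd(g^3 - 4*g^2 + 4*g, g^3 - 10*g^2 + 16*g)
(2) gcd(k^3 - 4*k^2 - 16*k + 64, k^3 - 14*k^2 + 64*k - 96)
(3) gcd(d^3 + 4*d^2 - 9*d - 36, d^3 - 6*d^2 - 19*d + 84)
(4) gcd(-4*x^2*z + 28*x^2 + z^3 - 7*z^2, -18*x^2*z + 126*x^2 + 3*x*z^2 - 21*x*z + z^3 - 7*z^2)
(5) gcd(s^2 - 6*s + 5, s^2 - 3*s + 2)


(1) = g^2 - 2*g
(2) = k^2 - 8*k + 16
(3) = d^2 + d - 12
(4) = gcd((-2*x + z)*(2*x + z)*(z - 7), (-3*x + z)*(6*x + z)*(z - 7)) = z - 7
(5) = s - 1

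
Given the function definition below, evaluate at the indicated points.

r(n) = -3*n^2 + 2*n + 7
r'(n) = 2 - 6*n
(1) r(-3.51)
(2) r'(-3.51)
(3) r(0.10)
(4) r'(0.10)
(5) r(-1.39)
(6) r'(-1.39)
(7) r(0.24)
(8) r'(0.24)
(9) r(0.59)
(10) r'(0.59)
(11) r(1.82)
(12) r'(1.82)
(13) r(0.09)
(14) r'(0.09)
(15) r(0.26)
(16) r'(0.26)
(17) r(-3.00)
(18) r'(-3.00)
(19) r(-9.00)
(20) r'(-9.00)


(1) = -36.98
(2) = 23.06
(3) = 7.17
(4) = 1.40
(5) = -1.58
(6) = 10.34
(7) = 7.31
(8) = 0.56
(9) = 7.14
(10) = -1.54
(11) = 0.70
(12) = -8.92
(13) = 7.16
(14) = 1.46
(15) = 7.32
(16) = 0.44
(17) = -26.00
(18) = 20.00
(19) = -254.00
(20) = 56.00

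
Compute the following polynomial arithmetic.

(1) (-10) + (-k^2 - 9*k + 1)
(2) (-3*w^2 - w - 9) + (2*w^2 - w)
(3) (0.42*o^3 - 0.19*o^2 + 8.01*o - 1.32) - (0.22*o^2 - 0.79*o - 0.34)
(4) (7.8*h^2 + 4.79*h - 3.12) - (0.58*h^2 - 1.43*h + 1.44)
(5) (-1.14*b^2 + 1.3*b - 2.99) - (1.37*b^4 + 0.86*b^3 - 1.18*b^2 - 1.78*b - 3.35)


(1) = -k^2 - 9*k - 9
(2) = -w^2 - 2*w - 9
(3) = 0.42*o^3 - 0.41*o^2 + 8.8*o - 0.98
(4) = 7.22*h^2 + 6.22*h - 4.56
(5) = -1.37*b^4 - 0.86*b^3 + 0.04*b^2 + 3.08*b + 0.36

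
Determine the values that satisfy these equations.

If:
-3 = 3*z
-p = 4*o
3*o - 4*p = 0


Then:
o = 0
p = 0
z = -1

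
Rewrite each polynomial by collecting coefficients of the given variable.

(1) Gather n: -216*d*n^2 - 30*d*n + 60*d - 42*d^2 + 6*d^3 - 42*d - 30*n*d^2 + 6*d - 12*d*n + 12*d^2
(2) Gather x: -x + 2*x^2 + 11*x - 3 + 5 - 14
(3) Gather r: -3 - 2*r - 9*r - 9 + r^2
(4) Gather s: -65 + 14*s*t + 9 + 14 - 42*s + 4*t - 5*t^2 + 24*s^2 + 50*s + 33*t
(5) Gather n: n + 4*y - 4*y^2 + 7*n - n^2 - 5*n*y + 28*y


(1) = 6*d^3 - 30*d^2 - 216*d*n^2 + 24*d + n*(-30*d^2 - 42*d)
(2) = 2*x^2 + 10*x - 12
(3) = r^2 - 11*r - 12
(4) = 24*s^2 + s*(14*t + 8) - 5*t^2 + 37*t - 42
(5) = -n^2 + n*(8 - 5*y) - 4*y^2 + 32*y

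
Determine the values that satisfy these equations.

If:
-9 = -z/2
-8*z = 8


Then:
No Solution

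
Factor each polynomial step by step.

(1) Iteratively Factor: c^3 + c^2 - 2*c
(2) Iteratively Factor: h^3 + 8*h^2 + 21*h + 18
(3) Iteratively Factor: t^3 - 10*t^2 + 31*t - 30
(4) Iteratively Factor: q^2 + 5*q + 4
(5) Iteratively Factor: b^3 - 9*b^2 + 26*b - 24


(1) = (c - 1)*(c^2 + 2*c) = (c - 1)*(c + 2)*(c)
(2) = (h + 3)*(h^2 + 5*h + 6) = (h + 3)^2*(h + 2)
(3) = (t - 2)*(t^2 - 8*t + 15) = (t - 3)*(t - 2)*(t - 5)
(4) = (q + 1)*(q + 4)
(5) = (b - 4)*(b^2 - 5*b + 6) = (b - 4)*(b - 2)*(b - 3)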